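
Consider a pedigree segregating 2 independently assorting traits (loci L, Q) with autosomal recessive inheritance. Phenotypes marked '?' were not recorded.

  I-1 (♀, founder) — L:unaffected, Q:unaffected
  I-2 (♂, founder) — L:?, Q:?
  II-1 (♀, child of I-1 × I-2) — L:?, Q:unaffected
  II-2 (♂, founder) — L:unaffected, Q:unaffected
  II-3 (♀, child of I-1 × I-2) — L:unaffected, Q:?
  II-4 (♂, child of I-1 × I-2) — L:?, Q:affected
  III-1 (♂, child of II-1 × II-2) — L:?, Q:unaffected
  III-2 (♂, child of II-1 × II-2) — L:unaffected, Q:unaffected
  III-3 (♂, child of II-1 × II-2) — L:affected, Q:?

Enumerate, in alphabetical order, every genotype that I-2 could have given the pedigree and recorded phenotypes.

L/I-1 un ·: LL|Ll
L/I-2 ? ·: LL|Ll|ll
L/II-1 ? I-1×I-2: Ll|ll
L/II-2 un ·: Ll
L/II-3 un I-1×I-2: LL|Ll
L/II-4 ? I-1×I-2: LL|Ll|ll
L/III-1 ? II-1×II-2: LL|Ll|ll
L/III-2 un II-1×II-2: LL|Ll
L/III-3 aff II-1×II-2: ll
⇒ L over [I-1,I-2,II-1,II-2,II-3,II-4,III-1,III-2,III-3]: 118 consistent
Q/I-1 un ·: Qq
Q/I-2 ? ·: Qq|qq
Q/II-1 un I-1×I-2: QQ|Qq
Q/II-2 un ·: QQ|Qq
Q/II-3 ? I-1×I-2: QQ|Qq|qq
Q/II-4 aff I-1×I-2: qq
Q/III-1 un II-1×II-2: QQ|Qq
Q/III-2 un II-1×II-2: QQ|Qq
Q/III-3 ? II-1×II-2: QQ|Qq|qq
⇒ Q over [I-1,I-2,II-1,II-2,II-3,II-4,III-1,III-2,III-3]: 127 consistent

I-2 ∈ {LL Qq, LL qq, Ll Qq, Ll qq, ll Qq, ll qq}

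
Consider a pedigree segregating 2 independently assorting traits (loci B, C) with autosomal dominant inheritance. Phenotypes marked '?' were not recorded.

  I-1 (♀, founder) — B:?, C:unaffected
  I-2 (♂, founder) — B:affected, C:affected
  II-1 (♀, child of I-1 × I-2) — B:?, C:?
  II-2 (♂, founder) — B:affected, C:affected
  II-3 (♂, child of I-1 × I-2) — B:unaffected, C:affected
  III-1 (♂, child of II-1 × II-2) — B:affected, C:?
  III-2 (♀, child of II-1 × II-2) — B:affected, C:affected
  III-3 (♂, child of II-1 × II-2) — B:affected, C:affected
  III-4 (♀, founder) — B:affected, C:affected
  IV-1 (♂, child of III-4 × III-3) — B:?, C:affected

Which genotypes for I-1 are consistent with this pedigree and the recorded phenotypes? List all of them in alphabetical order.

B/I-1 ? ·: bb|Bb
B/I-2 aff ·: Bb
B/II-1 ? I-1×I-2: bb|Bb|BB
B/II-2 aff ·: Bb|BB
B/II-3 un I-1×I-2: bb
B/III-1 aff II-1×II-2: Bb|BB
B/III-2 aff II-1×II-2: Bb|BB
B/III-3 aff II-1×II-2: Bb|BB
B/III-4 aff ·: Bb|BB
B/IV-1 ? III-4×III-3: bb|Bb|BB
⇒ B over [I-1,I-2,II-1,II-2,II-3,III-1,III-2,III-3,III-4,IV-1]: 183 consistent
C/I-1 un ·: cc
C/I-2 aff ·: Cc|CC
C/II-1 ? I-1×I-2: cc|Cc
C/II-2 aff ·: Cc|CC
C/II-3 aff I-1×I-2: Cc
C/III-1 ? II-1×II-2: cc|Cc|CC
C/III-2 aff II-1×II-2: Cc|CC
C/III-3 aff II-1×II-2: Cc|CC
C/III-4 aff ·: Cc|CC
C/IV-1 aff III-4×III-3: Cc|CC
⇒ C over [I-1,I-2,II-1,II-2,II-3,III-1,III-2,III-3,III-4,IV-1]: 152 consistent

I-1 ∈ {Bb cc, bb cc}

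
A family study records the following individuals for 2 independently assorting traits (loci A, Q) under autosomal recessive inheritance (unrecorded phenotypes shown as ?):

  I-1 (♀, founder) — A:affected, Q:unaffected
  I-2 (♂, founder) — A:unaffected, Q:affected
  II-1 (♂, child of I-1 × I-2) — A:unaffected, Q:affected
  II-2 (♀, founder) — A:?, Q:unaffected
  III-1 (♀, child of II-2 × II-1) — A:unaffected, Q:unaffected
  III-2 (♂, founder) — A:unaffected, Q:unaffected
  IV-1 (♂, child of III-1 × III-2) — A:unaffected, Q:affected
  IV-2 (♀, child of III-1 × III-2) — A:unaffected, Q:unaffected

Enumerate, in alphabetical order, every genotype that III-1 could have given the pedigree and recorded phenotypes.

III-1 ∈ {AA Qq, Aa Qq}

A/I-1 aff ·: aa
A/I-2 un ·: AA|Aa
A/II-1 un I-1×I-2: Aa
A/II-2 ? ·: AA|Aa|aa
A/III-1 un II-2×II-1: AA|Aa
A/III-2 un ·: AA|Aa
A/IV-1 un III-1×III-2: AA|Aa
A/IV-2 un III-1×III-2: AA|Aa
⇒ A over [I-1,I-2,II-1,II-2,III-1,III-2,IV-1,IV-2]: 68 consistent
Q/I-1 un ·: Qq
Q/I-2 aff ·: qq
Q/II-1 aff I-1×I-2: qq
Q/II-2 un ·: QQ|Qq
Q/III-1 un II-2×II-1: Qq
Q/III-2 un ·: Qq
Q/IV-1 aff III-1×III-2: qq
Q/IV-2 un III-1×III-2: QQ|Qq
⇒ Q over [I-1,I-2,II-1,II-2,III-1,III-2,IV-1,IV-2]: 4 consistent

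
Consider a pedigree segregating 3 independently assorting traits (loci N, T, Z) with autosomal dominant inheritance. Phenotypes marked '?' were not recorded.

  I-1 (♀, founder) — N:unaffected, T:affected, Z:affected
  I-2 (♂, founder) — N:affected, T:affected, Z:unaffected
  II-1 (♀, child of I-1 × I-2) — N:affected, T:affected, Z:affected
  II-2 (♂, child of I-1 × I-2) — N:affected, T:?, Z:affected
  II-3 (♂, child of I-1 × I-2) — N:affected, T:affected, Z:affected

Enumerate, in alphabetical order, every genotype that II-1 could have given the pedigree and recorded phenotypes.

N/I-1 un ·: nn
N/I-2 aff ·: Nn|NN
N/II-1 aff I-1×I-2: Nn
N/II-2 aff I-1×I-2: Nn
N/II-3 aff I-1×I-2: Nn
⇒ N over [I-1,I-2,II-1,II-2,II-3]: 2 consistent
T/I-1 aff ·: Tt|TT
T/I-2 aff ·: Tt|TT
T/II-1 aff I-1×I-2: Tt|TT
T/II-2 ? I-1×I-2: tt|Tt|TT
T/II-3 aff I-1×I-2: Tt|TT
⇒ T over [I-1,I-2,II-1,II-2,II-3]: 29 consistent
Z/I-1 aff ·: Zz|ZZ
Z/I-2 un ·: zz
Z/II-1 aff I-1×I-2: Zz
Z/II-2 aff I-1×I-2: Zz
Z/II-3 aff I-1×I-2: Zz
⇒ Z over [I-1,I-2,II-1,II-2,II-3]: 2 consistent

II-1 ∈ {Nn TT Zz, Nn Tt Zz}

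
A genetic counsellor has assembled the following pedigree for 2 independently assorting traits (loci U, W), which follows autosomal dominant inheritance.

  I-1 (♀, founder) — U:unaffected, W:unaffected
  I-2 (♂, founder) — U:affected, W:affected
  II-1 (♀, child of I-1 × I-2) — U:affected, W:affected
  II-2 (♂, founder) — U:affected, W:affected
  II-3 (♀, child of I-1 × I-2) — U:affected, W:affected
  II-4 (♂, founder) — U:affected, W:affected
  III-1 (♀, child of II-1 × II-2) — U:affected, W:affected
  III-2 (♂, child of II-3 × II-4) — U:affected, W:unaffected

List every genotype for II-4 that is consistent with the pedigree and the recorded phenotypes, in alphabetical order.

II-4 ∈ {UU Ww, Uu Ww}

U/I-1 un ·: uu
U/I-2 aff ·: Uu|UU
U/II-1 aff I-1×I-2: Uu
U/II-2 aff ·: Uu|UU
U/II-3 aff I-1×I-2: Uu
U/II-4 aff ·: Uu|UU
U/III-1 aff II-1×II-2: Uu|UU
U/III-2 aff II-3×II-4: Uu|UU
⇒ U over [I-1,I-2,II-1,II-2,II-3,II-4,III-1,III-2]: 32 consistent
W/I-1 un ·: ww
W/I-2 aff ·: Ww|WW
W/II-1 aff I-1×I-2: Ww
W/II-2 aff ·: Ww|WW
W/II-3 aff I-1×I-2: Ww
W/II-4 aff ·: Ww
W/III-1 aff II-1×II-2: Ww|WW
W/III-2 un II-3×II-4: ww
⇒ W over [I-1,I-2,II-1,II-2,II-3,II-4,III-1,III-2]: 8 consistent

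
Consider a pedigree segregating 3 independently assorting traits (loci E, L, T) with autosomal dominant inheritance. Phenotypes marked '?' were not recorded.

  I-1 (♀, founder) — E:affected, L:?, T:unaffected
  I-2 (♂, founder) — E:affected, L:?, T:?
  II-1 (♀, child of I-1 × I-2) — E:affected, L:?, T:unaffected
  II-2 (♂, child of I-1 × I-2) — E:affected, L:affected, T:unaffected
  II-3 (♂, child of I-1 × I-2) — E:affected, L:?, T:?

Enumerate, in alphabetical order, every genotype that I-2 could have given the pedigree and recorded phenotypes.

I-2 ∈ {EE LL Tt, EE LL tt, EE Ll Tt, EE Ll tt, EE ll Tt, EE ll tt, Ee LL Tt, Ee LL tt, Ee Ll Tt, Ee Ll tt, Ee ll Tt, Ee ll tt}

E/I-1 aff ·: Ee|EE
E/I-2 aff ·: Ee|EE
E/II-1 aff I-1×I-2: Ee|EE
E/II-2 aff I-1×I-2: Ee|EE
E/II-3 aff I-1×I-2: Ee|EE
⇒ E over [I-1,I-2,II-1,II-2,II-3]: 25 consistent
L/I-1 ? ·: ll|Ll|LL
L/I-2 ? ·: ll|Ll|LL
L/II-1 ? I-1×I-2: ll|Ll|LL
L/II-2 aff I-1×I-2: Ll|LL
L/II-3 ? I-1×I-2: ll|Ll|LL
⇒ L over [I-1,I-2,II-1,II-2,II-3]: 45 consistent
T/I-1 un ·: tt
T/I-2 ? ·: tt|Tt
T/II-1 un I-1×I-2: tt
T/II-2 un I-1×I-2: tt
T/II-3 ? I-1×I-2: tt|Tt
⇒ T over [I-1,I-2,II-1,II-2,II-3]: 3 consistent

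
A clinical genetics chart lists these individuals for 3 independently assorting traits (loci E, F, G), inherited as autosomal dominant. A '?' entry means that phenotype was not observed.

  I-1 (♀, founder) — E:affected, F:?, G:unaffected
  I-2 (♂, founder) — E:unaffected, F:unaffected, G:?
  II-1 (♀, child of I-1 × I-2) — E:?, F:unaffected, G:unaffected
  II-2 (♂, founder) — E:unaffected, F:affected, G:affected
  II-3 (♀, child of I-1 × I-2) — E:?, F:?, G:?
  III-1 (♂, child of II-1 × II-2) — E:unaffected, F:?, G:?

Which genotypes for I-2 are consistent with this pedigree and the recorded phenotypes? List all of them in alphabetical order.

E/I-1 aff ·: Ee|EE
E/I-2 un ·: ee
E/II-1 ? I-1×I-2: ee|Ee
E/II-2 un ·: ee
E/II-3 ? I-1×I-2: ee|Ee
E/III-1 un II-1×II-2: ee
⇒ E over [I-1,I-2,II-1,II-2,II-3,III-1]: 5 consistent
F/I-1 ? ·: ff|Ff
F/I-2 un ·: ff
F/II-1 un I-1×I-2: ff
F/II-2 aff ·: Ff|FF
F/II-3 ? I-1×I-2: ff|Ff
F/III-1 ? II-1×II-2: ff|Ff
⇒ F over [I-1,I-2,II-1,II-2,II-3,III-1]: 9 consistent
G/I-1 un ·: gg
G/I-2 ? ·: gg|Gg
G/II-1 un I-1×I-2: gg
G/II-2 aff ·: Gg|GG
G/II-3 ? I-1×I-2: gg|Gg
G/III-1 ? II-1×II-2: gg|Gg
⇒ G over [I-1,I-2,II-1,II-2,II-3,III-1]: 9 consistent

I-2 ∈ {ee ff Gg, ee ff gg}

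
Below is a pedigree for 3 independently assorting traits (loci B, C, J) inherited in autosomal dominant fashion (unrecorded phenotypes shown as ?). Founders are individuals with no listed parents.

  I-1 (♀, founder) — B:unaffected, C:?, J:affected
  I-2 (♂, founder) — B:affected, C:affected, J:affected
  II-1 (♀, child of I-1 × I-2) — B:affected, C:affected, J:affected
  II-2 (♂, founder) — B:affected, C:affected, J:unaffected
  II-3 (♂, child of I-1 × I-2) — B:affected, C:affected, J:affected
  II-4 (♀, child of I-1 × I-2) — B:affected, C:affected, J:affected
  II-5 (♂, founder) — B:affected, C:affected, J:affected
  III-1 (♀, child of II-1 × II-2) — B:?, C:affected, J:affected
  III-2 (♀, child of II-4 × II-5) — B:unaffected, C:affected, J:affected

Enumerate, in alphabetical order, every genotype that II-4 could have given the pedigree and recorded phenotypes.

II-4 ∈ {Bb CC JJ, Bb CC Jj, Bb Cc JJ, Bb Cc Jj}

B/I-1 un ·: bb
B/I-2 aff ·: Bb|BB
B/II-1 aff I-1×I-2: Bb
B/II-2 aff ·: Bb|BB
B/II-3 aff I-1×I-2: Bb
B/II-4 aff I-1×I-2: Bb
B/II-5 aff ·: Bb
B/III-1 ? II-1×II-2: bb|Bb|BB
B/III-2 un II-4×II-5: bb
⇒ B over [I-1,I-2,II-1,II-2,II-3,II-4,II-5,III-1,III-2]: 10 consistent
C/I-1 ? ·: cc|Cc|CC
C/I-2 aff ·: Cc|CC
C/II-1 aff I-1×I-2: Cc|CC
C/II-2 aff ·: Cc|CC
C/II-3 aff I-1×I-2: Cc|CC
C/II-4 aff I-1×I-2: Cc|CC
C/II-5 aff ·: Cc|CC
C/III-1 aff II-1×II-2: Cc|CC
C/III-2 aff II-4×II-5: Cc|CC
⇒ C over [I-1,I-2,II-1,II-2,II-3,II-4,II-5,III-1,III-2]: 335 consistent
J/I-1 aff ·: Jj|JJ
J/I-2 aff ·: Jj|JJ
J/II-1 aff I-1×I-2: Jj|JJ
J/II-2 un ·: jj
J/II-3 aff I-1×I-2: Jj|JJ
J/II-4 aff I-1×I-2: Jj|JJ
J/II-5 aff ·: Jj|JJ
J/III-1 aff II-1×II-2: Jj
J/III-2 aff II-4×II-5: Jj|JJ
⇒ J over [I-1,I-2,II-1,II-2,II-3,II-4,II-5,III-1,III-2]: 87 consistent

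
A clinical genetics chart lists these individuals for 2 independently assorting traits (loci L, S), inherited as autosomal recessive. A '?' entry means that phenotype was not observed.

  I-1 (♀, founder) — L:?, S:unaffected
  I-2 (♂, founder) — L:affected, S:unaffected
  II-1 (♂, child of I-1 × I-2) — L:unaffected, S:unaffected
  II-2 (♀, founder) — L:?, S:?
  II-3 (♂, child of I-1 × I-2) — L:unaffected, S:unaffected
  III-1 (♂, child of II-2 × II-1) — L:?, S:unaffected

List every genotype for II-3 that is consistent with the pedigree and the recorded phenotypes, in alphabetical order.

II-3 ∈ {Ll SS, Ll Ss}

L/I-1 ? ·: LL|Ll
L/I-2 aff ·: ll
L/II-1 un I-1×I-2: Ll
L/II-2 ? ·: LL|Ll|ll
L/II-3 un I-1×I-2: Ll
L/III-1 ? II-2×II-1: LL|Ll|ll
⇒ L over [I-1,I-2,II-1,II-2,II-3,III-1]: 14 consistent
S/I-1 un ·: SS|Ss
S/I-2 un ·: SS|Ss
S/II-1 un I-1×I-2: SS|Ss
S/II-2 ? ·: SS|Ss|ss
S/II-3 un I-1×I-2: SS|Ss
S/III-1 un II-2×II-1: SS|Ss
⇒ S over [I-1,I-2,II-1,II-2,II-3,III-1]: 58 consistent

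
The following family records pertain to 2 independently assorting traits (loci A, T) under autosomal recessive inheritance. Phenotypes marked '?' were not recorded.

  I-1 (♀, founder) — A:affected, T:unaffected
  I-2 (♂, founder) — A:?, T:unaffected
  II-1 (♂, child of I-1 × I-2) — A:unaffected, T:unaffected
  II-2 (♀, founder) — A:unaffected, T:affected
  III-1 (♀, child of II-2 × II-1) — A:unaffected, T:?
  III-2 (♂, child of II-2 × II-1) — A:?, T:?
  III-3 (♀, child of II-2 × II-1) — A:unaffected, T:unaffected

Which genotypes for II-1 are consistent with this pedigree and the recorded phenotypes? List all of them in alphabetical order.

II-1 ∈ {Aa TT, Aa Tt}

A/I-1 aff ·: aa
A/I-2 ? ·: AA|Aa
A/II-1 un I-1×I-2: Aa
A/II-2 un ·: AA|Aa
A/III-1 un II-2×II-1: AA|Aa
A/III-2 ? II-2×II-1: AA|Aa|aa
A/III-3 un II-2×II-1: AA|Aa
⇒ A over [I-1,I-2,II-1,II-2,III-1,III-2,III-3]: 40 consistent
T/I-1 un ·: TT|Tt
T/I-2 un ·: TT|Tt
T/II-1 un I-1×I-2: TT|Tt
T/II-2 aff ·: tt
T/III-1 ? II-2×II-1: Tt|tt
T/III-2 ? II-2×II-1: Tt|tt
T/III-3 un II-2×II-1: Tt
⇒ T over [I-1,I-2,II-1,II-2,III-1,III-2,III-3]: 16 consistent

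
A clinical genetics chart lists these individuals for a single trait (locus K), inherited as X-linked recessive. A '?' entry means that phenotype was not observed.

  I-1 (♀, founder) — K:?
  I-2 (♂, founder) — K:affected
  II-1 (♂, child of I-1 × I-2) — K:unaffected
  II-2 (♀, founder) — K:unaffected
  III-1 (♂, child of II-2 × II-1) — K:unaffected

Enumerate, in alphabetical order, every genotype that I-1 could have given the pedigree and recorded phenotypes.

K/I-1 ? ·: X^KX^K|X^KX^k
K/I-2 aff ·: X^kY
K/II-1 un I-1×I-2: X^KY
K/II-2 un ·: X^KX^K|X^KX^k
K/III-1 un II-2×II-1: X^KY
⇒ K over [I-1,I-2,II-1,II-2,III-1]: 4 consistent

I-1 ∈ {X^KX^K, X^KX^k}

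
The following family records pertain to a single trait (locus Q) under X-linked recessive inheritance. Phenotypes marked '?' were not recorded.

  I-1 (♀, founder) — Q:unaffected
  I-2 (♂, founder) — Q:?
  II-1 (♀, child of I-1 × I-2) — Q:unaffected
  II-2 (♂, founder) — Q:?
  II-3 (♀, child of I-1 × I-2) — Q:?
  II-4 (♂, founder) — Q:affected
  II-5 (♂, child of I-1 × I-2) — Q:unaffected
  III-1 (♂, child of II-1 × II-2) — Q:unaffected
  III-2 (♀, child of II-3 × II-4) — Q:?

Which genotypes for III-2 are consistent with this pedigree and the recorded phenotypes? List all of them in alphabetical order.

III-2 ∈ {X^QX^q, X^qX^q}

Q/I-1 un ·: X^QX^Q|X^QX^q
Q/I-2 ? ·: X^QY|X^qY
Q/II-1 un I-1×I-2: X^QX^Q|X^QX^q
Q/II-2 ? ·: X^QY|X^qY
Q/II-3 ? I-1×I-2: X^QX^Q|X^QX^q|X^qX^q
Q/II-4 aff ·: X^qY
Q/II-5 un I-1×I-2: X^QY
Q/III-1 un II-1×II-2: X^QY
Q/III-2 ? II-3×II-4: X^QX^q|X^qX^q
⇒ Q over [I-1,I-2,II-1,II-2,II-3,II-4,II-5,III-1,III-2]: 24 consistent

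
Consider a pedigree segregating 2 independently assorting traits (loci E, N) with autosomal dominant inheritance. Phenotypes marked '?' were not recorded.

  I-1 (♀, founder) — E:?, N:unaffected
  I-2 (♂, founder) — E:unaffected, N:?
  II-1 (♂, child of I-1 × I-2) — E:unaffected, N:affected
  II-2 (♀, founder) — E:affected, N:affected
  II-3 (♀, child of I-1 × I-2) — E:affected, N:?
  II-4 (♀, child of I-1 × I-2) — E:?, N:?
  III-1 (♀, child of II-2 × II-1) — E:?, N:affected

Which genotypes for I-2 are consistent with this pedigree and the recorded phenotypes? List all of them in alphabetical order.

E/I-1 ? ·: Ee
E/I-2 un ·: ee
E/II-1 un I-1×I-2: ee
E/II-2 aff ·: Ee|EE
E/II-3 aff I-1×I-2: Ee
E/II-4 ? I-1×I-2: ee|Ee
E/III-1 ? II-2×II-1: ee|Ee
⇒ E over [I-1,I-2,II-1,II-2,II-3,II-4,III-1]: 6 consistent
N/I-1 un ·: nn
N/I-2 ? ·: Nn|NN
N/II-1 aff I-1×I-2: Nn
N/II-2 aff ·: Nn|NN
N/II-3 ? I-1×I-2: nn|Nn
N/II-4 ? I-1×I-2: nn|Nn
N/III-1 aff II-2×II-1: Nn|NN
⇒ N over [I-1,I-2,II-1,II-2,II-3,II-4,III-1]: 20 consistent

I-2 ∈ {ee NN, ee Nn}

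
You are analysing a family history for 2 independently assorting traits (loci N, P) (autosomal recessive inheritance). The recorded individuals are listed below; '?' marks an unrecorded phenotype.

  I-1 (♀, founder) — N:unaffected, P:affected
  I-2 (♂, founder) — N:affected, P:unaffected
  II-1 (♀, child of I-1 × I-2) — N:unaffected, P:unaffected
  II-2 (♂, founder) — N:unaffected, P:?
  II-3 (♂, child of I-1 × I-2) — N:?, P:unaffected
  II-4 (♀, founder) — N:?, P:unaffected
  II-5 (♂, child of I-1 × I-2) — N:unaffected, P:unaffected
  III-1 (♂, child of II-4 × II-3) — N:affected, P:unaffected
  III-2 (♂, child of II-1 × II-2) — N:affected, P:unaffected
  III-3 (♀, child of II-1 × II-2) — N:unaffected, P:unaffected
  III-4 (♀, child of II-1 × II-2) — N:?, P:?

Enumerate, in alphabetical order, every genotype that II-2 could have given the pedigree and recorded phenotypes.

N/I-1 un ·: NN|Nn
N/I-2 aff ·: nn
N/II-1 un I-1×I-2: Nn
N/II-2 un ·: Nn
N/II-3 ? I-1×I-2: Nn|nn
N/II-4 ? ·: Nn|nn
N/II-5 un I-1×I-2: Nn
N/III-1 aff II-4×II-3: nn
N/III-2 aff II-1×II-2: nn
N/III-3 un II-1×II-2: NN|Nn
N/III-4 ? II-1×II-2: NN|Nn|nn
⇒ N over [I-1,I-2,II-1,II-2,II-3,II-4,II-5,III-1,III-2,III-3,III-4]: 36 consistent
P/I-1 aff ·: pp
P/I-2 un ·: PP|Pp
P/II-1 un I-1×I-2: Pp
P/II-2 ? ·: PP|Pp|pp
P/II-3 un I-1×I-2: Pp
P/II-4 un ·: PP|Pp
P/II-5 un I-1×I-2: Pp
P/III-1 un II-4×II-3: PP|Pp
P/III-2 un II-1×II-2: PP|Pp
P/III-3 un II-1×II-2: PP|Pp
P/III-4 ? II-1×II-2: PP|Pp|pp
⇒ P over [I-1,I-2,II-1,II-2,II-3,II-4,II-5,III-1,III-2,III-3,III-4]: 176 consistent

II-2 ∈ {Nn PP, Nn Pp, Nn pp}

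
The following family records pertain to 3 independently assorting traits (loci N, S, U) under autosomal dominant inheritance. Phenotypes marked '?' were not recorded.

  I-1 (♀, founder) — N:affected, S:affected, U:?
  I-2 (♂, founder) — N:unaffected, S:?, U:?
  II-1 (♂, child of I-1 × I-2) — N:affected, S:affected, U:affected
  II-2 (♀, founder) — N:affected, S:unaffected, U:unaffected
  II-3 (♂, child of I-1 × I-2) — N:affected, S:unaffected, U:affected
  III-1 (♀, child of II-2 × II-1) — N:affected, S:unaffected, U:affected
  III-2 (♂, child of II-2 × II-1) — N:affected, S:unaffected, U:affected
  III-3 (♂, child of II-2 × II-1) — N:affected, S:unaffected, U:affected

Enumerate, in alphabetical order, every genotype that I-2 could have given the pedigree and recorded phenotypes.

N/I-1 aff ·: Nn|NN
N/I-2 un ·: nn
N/II-1 aff I-1×I-2: Nn
N/II-2 aff ·: Nn|NN
N/II-3 aff I-1×I-2: Nn
N/III-1 aff II-2×II-1: Nn|NN
N/III-2 aff II-2×II-1: Nn|NN
N/III-3 aff II-2×II-1: Nn|NN
⇒ N over [I-1,I-2,II-1,II-2,II-3,III-1,III-2,III-3]: 32 consistent
S/I-1 aff ·: Ss
S/I-2 ? ·: ss|Ss
S/II-1 aff I-1×I-2: Ss
S/II-2 un ·: ss
S/II-3 un I-1×I-2: ss
S/III-1 un II-2×II-1: ss
S/III-2 un II-2×II-1: ss
S/III-3 un II-2×II-1: ss
⇒ S over [I-1,I-2,II-1,II-2,II-3,III-1,III-2,III-3]: 2 consistent
U/I-1 ? ·: uu|Uu|UU
U/I-2 ? ·: uu|Uu|UU
U/II-1 aff I-1×I-2: Uu|UU
U/II-2 un ·: uu
U/II-3 aff I-1×I-2: Uu|UU
U/III-1 aff II-2×II-1: Uu
U/III-2 aff II-2×II-1: Uu
U/III-3 aff II-2×II-1: Uu
⇒ U over [I-1,I-2,II-1,II-2,II-3,III-1,III-2,III-3]: 17 consistent

I-2 ∈ {nn Ss UU, nn Ss Uu, nn Ss uu, nn ss UU, nn ss Uu, nn ss uu}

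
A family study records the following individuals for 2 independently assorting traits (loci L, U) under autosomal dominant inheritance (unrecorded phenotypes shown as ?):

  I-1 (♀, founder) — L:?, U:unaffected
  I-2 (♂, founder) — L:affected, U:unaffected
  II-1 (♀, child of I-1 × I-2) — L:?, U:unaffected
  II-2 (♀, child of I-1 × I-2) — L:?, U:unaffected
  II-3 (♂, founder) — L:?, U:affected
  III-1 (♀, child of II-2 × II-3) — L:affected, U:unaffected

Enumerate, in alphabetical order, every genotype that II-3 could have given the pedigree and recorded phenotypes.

II-3 ∈ {LL Uu, Ll Uu, ll Uu}

L/I-1 ? ·: ll|Ll|LL
L/I-2 aff ·: Ll|LL
L/II-1 ? I-1×I-2: ll|Ll|LL
L/II-2 ? I-1×I-2: ll|Ll|LL
L/II-3 ? ·: ll|Ll|LL
L/III-1 aff II-2×II-3: Ll|LL
⇒ L over [I-1,I-2,II-1,II-2,II-3,III-1]: 92 consistent
U/I-1 un ·: uu
U/I-2 un ·: uu
U/II-1 un I-1×I-2: uu
U/II-2 un I-1×I-2: uu
U/II-3 aff ·: Uu
U/III-1 un II-2×II-3: uu
⇒ U over [I-1,I-2,II-1,II-2,II-3,III-1]: 1 consistent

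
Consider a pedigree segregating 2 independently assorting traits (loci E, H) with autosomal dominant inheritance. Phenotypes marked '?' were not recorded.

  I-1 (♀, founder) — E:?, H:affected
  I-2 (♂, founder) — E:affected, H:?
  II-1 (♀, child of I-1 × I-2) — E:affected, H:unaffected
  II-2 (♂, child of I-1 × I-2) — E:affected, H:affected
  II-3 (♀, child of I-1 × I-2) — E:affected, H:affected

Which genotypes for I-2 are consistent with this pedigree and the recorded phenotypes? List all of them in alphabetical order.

I-2 ∈ {EE Hh, EE hh, Ee Hh, Ee hh}

E/I-1 ? ·: ee|Ee|EE
E/I-2 aff ·: Ee|EE
E/II-1 aff I-1×I-2: Ee|EE
E/II-2 aff I-1×I-2: Ee|EE
E/II-3 aff I-1×I-2: Ee|EE
⇒ E over [I-1,I-2,II-1,II-2,II-3]: 27 consistent
H/I-1 aff ·: Hh
H/I-2 ? ·: hh|Hh
H/II-1 un I-1×I-2: hh
H/II-2 aff I-1×I-2: Hh|HH
H/II-3 aff I-1×I-2: Hh|HH
⇒ H over [I-1,I-2,II-1,II-2,II-3]: 5 consistent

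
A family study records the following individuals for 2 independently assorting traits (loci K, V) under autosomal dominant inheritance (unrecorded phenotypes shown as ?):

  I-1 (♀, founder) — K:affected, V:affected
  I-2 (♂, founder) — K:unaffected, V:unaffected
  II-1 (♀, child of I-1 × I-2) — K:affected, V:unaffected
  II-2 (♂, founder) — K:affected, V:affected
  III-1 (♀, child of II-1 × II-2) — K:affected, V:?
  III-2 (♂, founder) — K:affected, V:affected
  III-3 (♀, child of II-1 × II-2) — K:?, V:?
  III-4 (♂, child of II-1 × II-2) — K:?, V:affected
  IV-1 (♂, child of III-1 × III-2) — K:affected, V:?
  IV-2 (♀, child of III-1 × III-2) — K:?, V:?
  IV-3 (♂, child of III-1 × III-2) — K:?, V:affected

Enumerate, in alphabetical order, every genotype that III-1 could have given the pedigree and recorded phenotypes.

III-1 ∈ {KK Vv, KK vv, Kk Vv, Kk vv}

K/I-1 aff ·: Kk|KK
K/I-2 un ·: kk
K/II-1 aff I-1×I-2: Kk
K/II-2 aff ·: Kk|KK
K/III-1 aff II-1×II-2: Kk|KK
K/III-2 aff ·: Kk|KK
K/III-3 ? II-1×II-2: kk|Kk|KK
K/III-4 ? II-1×II-2: kk|Kk|KK
K/IV-1 aff III-1×III-2: Kk|KK
K/IV-2 ? III-1×III-2: kk|Kk|KK
K/IV-3 ? III-1×III-2: kk|Kk|KK
⇒ K over [I-1,I-2,II-1,II-2,III-1,III-2,III-3,III-4,IV-1,IV-2,IV-3]: 910 consistent
V/I-1 aff ·: Vv
V/I-2 un ·: vv
V/II-1 un I-1×I-2: vv
V/II-2 aff ·: Vv|VV
V/III-1 ? II-1×II-2: vv|Vv
V/III-2 aff ·: Vv|VV
V/III-3 ? II-1×II-2: vv|Vv
V/III-4 aff II-1×II-2: Vv
V/IV-1 ? III-1×III-2: vv|Vv|VV
V/IV-2 ? III-1×III-2: vv|Vv|VV
V/IV-3 aff III-1×III-2: Vv|VV
⇒ V over [I-1,I-2,II-1,II-2,III-1,III-2,III-3,III-4,IV-1,IV-2,IV-3]: 88 consistent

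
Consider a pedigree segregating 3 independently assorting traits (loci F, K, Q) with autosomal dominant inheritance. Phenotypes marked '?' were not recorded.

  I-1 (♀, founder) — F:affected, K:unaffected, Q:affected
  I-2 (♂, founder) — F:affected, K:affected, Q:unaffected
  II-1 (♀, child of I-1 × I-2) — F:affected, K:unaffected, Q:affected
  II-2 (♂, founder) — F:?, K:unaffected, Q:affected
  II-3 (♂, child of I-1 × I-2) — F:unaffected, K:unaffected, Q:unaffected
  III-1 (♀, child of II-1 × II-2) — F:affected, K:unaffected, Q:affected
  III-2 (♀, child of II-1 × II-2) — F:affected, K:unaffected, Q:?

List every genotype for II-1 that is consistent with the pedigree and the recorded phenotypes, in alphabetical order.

II-1 ∈ {FF kk Qq, Ff kk Qq}

F/I-1 aff ·: Ff
F/I-2 aff ·: Ff
F/II-1 aff I-1×I-2: Ff|FF
F/II-2 ? ·: ff|Ff|FF
F/II-3 un I-1×I-2: ff
F/III-1 aff II-1×II-2: Ff|FF
F/III-2 aff II-1×II-2: Ff|FF
⇒ F over [I-1,I-2,II-1,II-2,II-3,III-1,III-2]: 15 consistent
K/I-1 un ·: kk
K/I-2 aff ·: Kk
K/II-1 un I-1×I-2: kk
K/II-2 un ·: kk
K/II-3 un I-1×I-2: kk
K/III-1 un II-1×II-2: kk
K/III-2 un II-1×II-2: kk
⇒ K over [I-1,I-2,II-1,II-2,II-3,III-1,III-2]: 1 consistent
Q/I-1 aff ·: Qq
Q/I-2 un ·: qq
Q/II-1 aff I-1×I-2: Qq
Q/II-2 aff ·: Qq|QQ
Q/II-3 un I-1×I-2: qq
Q/III-1 aff II-1×II-2: Qq|QQ
Q/III-2 ? II-1×II-2: qq|Qq|QQ
⇒ Q over [I-1,I-2,II-1,II-2,II-3,III-1,III-2]: 10 consistent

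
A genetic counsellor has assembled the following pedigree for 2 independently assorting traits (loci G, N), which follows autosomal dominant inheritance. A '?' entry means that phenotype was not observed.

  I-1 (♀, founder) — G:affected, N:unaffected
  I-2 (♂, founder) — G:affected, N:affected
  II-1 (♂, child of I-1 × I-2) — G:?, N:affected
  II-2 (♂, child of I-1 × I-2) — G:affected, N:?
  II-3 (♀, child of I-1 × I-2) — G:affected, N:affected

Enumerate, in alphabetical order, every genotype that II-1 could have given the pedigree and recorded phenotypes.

G/I-1 aff ·: Gg|GG
G/I-2 aff ·: Gg|GG
G/II-1 ? I-1×I-2: gg|Gg|GG
G/II-2 aff I-1×I-2: Gg|GG
G/II-3 aff I-1×I-2: Gg|GG
⇒ G over [I-1,I-2,II-1,II-2,II-3]: 29 consistent
N/I-1 un ·: nn
N/I-2 aff ·: Nn|NN
N/II-1 aff I-1×I-2: Nn
N/II-2 ? I-1×I-2: nn|Nn
N/II-3 aff I-1×I-2: Nn
⇒ N over [I-1,I-2,II-1,II-2,II-3]: 3 consistent

II-1 ∈ {GG Nn, Gg Nn, gg Nn}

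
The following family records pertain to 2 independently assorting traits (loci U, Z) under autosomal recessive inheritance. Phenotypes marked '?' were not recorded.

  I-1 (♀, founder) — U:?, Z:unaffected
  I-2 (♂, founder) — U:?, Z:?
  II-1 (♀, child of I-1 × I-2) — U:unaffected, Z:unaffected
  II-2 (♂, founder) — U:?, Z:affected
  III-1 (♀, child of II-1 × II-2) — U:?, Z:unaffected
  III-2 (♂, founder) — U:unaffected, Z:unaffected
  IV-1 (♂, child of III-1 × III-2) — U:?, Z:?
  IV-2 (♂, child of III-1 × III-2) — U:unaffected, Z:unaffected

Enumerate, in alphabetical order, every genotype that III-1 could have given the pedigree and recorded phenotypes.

U/I-1 ? ·: UU|Uu|uu
U/I-2 ? ·: UU|Uu|uu
U/II-1 un I-1×I-2: UU|Uu
U/II-2 ? ·: UU|Uu|uu
U/III-1 ? II-1×II-2: UU|Uu|uu
U/III-2 un ·: UU|Uu
U/IV-1 ? III-1×III-2: UU|Uu|uu
U/IV-2 un III-1×III-2: UU|Uu
⇒ U over [I-1,I-2,II-1,II-2,III-1,III-2,IV-1,IV-2]: 442 consistent
Z/I-1 un ·: ZZ|Zz
Z/I-2 ? ·: ZZ|Zz|zz
Z/II-1 un I-1×I-2: ZZ|Zz
Z/II-2 aff ·: zz
Z/III-1 un II-1×II-2: Zz
Z/III-2 un ·: ZZ|Zz
Z/IV-1 ? III-1×III-2: ZZ|Zz|zz
Z/IV-2 un III-1×III-2: ZZ|Zz
⇒ Z over [I-1,I-2,II-1,II-2,III-1,III-2,IV-1,IV-2]: 90 consistent

III-1 ∈ {UU Zz, Uu Zz, uu Zz}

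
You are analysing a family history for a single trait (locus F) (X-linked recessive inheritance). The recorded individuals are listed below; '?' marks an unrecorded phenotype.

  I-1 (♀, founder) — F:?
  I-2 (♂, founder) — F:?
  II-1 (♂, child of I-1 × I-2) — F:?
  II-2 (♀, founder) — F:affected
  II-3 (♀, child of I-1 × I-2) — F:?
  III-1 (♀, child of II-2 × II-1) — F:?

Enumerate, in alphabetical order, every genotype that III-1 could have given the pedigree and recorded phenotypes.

F/I-1 ? ·: X^FX^F|X^FX^f|X^fX^f
F/I-2 ? ·: X^FY|X^fY
F/II-1 ? I-1×I-2: X^FY|X^fY
F/II-2 aff ·: X^fX^f
F/II-3 ? I-1×I-2: X^FX^F|X^FX^f|X^fX^f
F/III-1 ? II-2×II-1: X^FX^f|X^fX^f
⇒ F over [I-1,I-2,II-1,II-2,II-3,III-1]: 12 consistent

III-1 ∈ {X^FX^f, X^fX^f}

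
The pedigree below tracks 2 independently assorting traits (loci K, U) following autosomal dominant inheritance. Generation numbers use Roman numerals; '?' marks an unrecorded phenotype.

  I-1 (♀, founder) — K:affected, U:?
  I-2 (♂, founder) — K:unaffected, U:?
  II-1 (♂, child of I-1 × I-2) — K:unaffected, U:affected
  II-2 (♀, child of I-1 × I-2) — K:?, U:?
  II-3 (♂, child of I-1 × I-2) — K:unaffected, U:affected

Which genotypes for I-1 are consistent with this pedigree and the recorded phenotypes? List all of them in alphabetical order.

I-1 ∈ {Kk UU, Kk Uu, Kk uu}

K/I-1 aff ·: Kk
K/I-2 un ·: kk
K/II-1 un I-1×I-2: kk
K/II-2 ? I-1×I-2: kk|Kk
K/II-3 un I-1×I-2: kk
⇒ K over [I-1,I-2,II-1,II-2,II-3]: 2 consistent
U/I-1 ? ·: uu|Uu|UU
U/I-2 ? ·: uu|Uu|UU
U/II-1 aff I-1×I-2: Uu|UU
U/II-2 ? I-1×I-2: uu|Uu|UU
U/II-3 aff I-1×I-2: Uu|UU
⇒ U over [I-1,I-2,II-1,II-2,II-3]: 35 consistent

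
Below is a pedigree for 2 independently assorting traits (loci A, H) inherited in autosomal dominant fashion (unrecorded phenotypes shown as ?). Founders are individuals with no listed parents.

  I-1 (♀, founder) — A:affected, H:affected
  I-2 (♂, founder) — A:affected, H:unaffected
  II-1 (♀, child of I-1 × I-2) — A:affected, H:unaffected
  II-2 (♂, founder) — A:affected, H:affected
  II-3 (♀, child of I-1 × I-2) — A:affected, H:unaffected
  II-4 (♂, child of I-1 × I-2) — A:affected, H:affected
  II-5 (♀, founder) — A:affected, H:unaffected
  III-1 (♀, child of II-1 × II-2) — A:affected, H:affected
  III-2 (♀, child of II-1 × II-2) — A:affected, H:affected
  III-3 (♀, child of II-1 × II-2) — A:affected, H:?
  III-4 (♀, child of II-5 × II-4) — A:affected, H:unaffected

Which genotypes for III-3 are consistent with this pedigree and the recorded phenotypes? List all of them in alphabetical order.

A/I-1 aff ·: Aa|AA
A/I-2 aff ·: Aa|AA
A/II-1 aff I-1×I-2: Aa|AA
A/II-2 aff ·: Aa|AA
A/II-3 aff I-1×I-2: Aa|AA
A/II-4 aff I-1×I-2: Aa|AA
A/II-5 aff ·: Aa|AA
A/III-1 aff II-1×II-2: Aa|AA
A/III-2 aff II-1×II-2: Aa|AA
A/III-3 aff II-1×II-2: Aa|AA
A/III-4 aff II-5×II-4: Aa|AA
⇒ A over [I-1,I-2,II-1,II-2,II-3,II-4,II-5,III-1,III-2,III-3,III-4]: 1077 consistent
H/I-1 aff ·: Hh
H/I-2 un ·: hh
H/II-1 un I-1×I-2: hh
H/II-2 aff ·: Hh|HH
H/II-3 un I-1×I-2: hh
H/II-4 aff I-1×I-2: Hh
H/II-5 un ·: hh
H/III-1 aff II-1×II-2: Hh
H/III-2 aff II-1×II-2: Hh
H/III-3 ? II-1×II-2: hh|Hh
H/III-4 un II-5×II-4: hh
⇒ H over [I-1,I-2,II-1,II-2,II-3,II-4,II-5,III-1,III-2,III-3,III-4]: 3 consistent

III-3 ∈ {AA Hh, AA hh, Aa Hh, Aa hh}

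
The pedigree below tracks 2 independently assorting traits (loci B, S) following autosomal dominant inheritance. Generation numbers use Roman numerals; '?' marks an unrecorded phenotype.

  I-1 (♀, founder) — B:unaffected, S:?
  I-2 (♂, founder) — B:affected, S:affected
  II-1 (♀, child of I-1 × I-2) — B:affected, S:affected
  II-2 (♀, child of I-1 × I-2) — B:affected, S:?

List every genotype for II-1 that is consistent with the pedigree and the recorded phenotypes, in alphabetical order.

II-1 ∈ {Bb SS, Bb Ss}

B/I-1 un ·: bb
B/I-2 aff ·: Bb|BB
B/II-1 aff I-1×I-2: Bb
B/II-2 aff I-1×I-2: Bb
⇒ B over [I-1,I-2,II-1,II-2]: 2 consistent
S/I-1 ? ·: ss|Ss|SS
S/I-2 aff ·: Ss|SS
S/II-1 aff I-1×I-2: Ss|SS
S/II-2 ? I-1×I-2: ss|Ss|SS
⇒ S over [I-1,I-2,II-1,II-2]: 18 consistent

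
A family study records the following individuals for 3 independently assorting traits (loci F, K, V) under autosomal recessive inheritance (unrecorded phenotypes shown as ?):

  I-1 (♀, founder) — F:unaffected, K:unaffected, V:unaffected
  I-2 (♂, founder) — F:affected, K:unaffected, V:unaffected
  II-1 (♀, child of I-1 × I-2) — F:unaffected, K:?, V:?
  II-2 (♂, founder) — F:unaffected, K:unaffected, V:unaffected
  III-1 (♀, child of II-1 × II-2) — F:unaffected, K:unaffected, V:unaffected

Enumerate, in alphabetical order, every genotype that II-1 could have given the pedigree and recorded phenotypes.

F/I-1 un ·: FF|Ff
F/I-2 aff ·: ff
F/II-1 un I-1×I-2: Ff
F/II-2 un ·: FF|Ff
F/III-1 un II-1×II-2: FF|Ff
⇒ F over [I-1,I-2,II-1,II-2,III-1]: 8 consistent
K/I-1 un ·: KK|Kk
K/I-2 un ·: KK|Kk
K/II-1 ? I-1×I-2: KK|Kk|kk
K/II-2 un ·: KK|Kk
K/III-1 un II-1×II-2: KK|Kk
⇒ K over [I-1,I-2,II-1,II-2,III-1]: 26 consistent
V/I-1 un ·: VV|Vv
V/I-2 un ·: VV|Vv
V/II-1 ? I-1×I-2: VV|Vv|vv
V/II-2 un ·: VV|Vv
V/III-1 un II-1×II-2: VV|Vv
⇒ V over [I-1,I-2,II-1,II-2,III-1]: 26 consistent

II-1 ∈ {Ff KK VV, Ff KK Vv, Ff KK vv, Ff Kk VV, Ff Kk Vv, Ff Kk vv, Ff kk VV, Ff kk Vv, Ff kk vv}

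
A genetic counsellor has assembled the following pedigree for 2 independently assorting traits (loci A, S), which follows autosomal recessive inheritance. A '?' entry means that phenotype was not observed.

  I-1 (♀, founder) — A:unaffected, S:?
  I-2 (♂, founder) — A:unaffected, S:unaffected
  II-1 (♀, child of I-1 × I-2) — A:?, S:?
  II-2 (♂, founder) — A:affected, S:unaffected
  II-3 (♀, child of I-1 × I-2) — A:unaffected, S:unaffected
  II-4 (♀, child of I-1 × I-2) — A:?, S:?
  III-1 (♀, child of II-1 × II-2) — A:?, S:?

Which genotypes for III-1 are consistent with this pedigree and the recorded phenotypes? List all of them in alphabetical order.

A/I-1 un ·: AA|Aa
A/I-2 un ·: AA|Aa
A/II-1 ? I-1×I-2: AA|Aa|aa
A/II-2 aff ·: aa
A/II-3 un I-1×I-2: AA|Aa
A/II-4 ? I-1×I-2: AA|Aa|aa
A/III-1 ? II-1×II-2: Aa|aa
⇒ A over [I-1,I-2,II-1,II-2,II-3,II-4,III-1]: 49 consistent
S/I-1 ? ·: SS|Ss|ss
S/I-2 un ·: SS|Ss
S/II-1 ? I-1×I-2: SS|Ss|ss
S/II-2 un ·: SS|Ss
S/II-3 un I-1×I-2: SS|Ss
S/II-4 ? I-1×I-2: SS|Ss|ss
S/III-1 ? II-1×II-2: SS|Ss|ss
⇒ S over [I-1,I-2,II-1,II-2,II-3,II-4,III-1]: 154 consistent

III-1 ∈ {Aa SS, Aa Ss, Aa ss, aa SS, aa Ss, aa ss}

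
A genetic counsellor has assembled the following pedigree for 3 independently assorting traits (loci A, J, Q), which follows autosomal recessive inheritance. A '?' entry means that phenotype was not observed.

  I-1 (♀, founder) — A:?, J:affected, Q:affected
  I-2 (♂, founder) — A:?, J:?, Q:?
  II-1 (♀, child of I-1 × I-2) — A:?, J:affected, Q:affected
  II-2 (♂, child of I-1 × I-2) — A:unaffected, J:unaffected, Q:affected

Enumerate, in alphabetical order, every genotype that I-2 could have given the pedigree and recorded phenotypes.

I-2 ∈ {AA Jj Qq, AA Jj qq, Aa Jj Qq, Aa Jj qq, aa Jj Qq, aa Jj qq}

A/I-1 ? ·: AA|Aa|aa
A/I-2 ? ·: AA|Aa|aa
A/II-1 ? I-1×I-2: AA|Aa|aa
A/II-2 un I-1×I-2: AA|Aa
⇒ A over [I-1,I-2,II-1,II-2]: 21 consistent
J/I-1 aff ·: jj
J/I-2 ? ·: Jj
J/II-1 aff I-1×I-2: jj
J/II-2 un I-1×I-2: Jj
⇒ J over [I-1,I-2,II-1,II-2]: 1 consistent
Q/I-1 aff ·: qq
Q/I-2 ? ·: Qq|qq
Q/II-1 aff I-1×I-2: qq
Q/II-2 aff I-1×I-2: qq
⇒ Q over [I-1,I-2,II-1,II-2]: 2 consistent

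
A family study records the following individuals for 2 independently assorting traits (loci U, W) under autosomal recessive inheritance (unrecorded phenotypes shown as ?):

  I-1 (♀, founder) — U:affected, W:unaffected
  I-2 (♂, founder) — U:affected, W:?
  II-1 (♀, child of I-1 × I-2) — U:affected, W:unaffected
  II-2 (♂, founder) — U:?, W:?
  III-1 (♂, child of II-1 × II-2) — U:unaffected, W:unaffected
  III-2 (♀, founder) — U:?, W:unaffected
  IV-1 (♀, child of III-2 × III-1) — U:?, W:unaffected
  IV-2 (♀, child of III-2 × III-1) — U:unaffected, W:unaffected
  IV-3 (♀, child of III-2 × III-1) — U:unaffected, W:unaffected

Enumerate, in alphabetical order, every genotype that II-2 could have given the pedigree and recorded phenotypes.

U/I-1 aff ·: uu
U/I-2 aff ·: uu
U/II-1 aff I-1×I-2: uu
U/II-2 ? ·: UU|Uu
U/III-1 un II-1×II-2: Uu
U/III-2 ? ·: UU|Uu|uu
U/IV-1 ? III-2×III-1: UU|Uu|uu
U/IV-2 un III-2×III-1: UU|Uu
U/IV-3 un III-2×III-1: UU|Uu
⇒ U over [I-1,I-2,II-1,II-2,III-1,III-2,IV-1,IV-2,IV-3]: 44 consistent
W/I-1 un ·: WW|Ww
W/I-2 ? ·: WW|Ww|ww
W/II-1 un I-1×I-2: WW|Ww
W/II-2 ? ·: WW|Ww|ww
W/III-1 un II-1×II-2: WW|Ww
W/III-2 un ·: WW|Ww
W/IV-1 un III-2×III-1: WW|Ww
W/IV-2 un III-2×III-1: WW|Ww
W/IV-3 un III-2×III-1: WW|Ww
⇒ W over [I-1,I-2,II-1,II-2,III-1,III-2,IV-1,IV-2,IV-3]: 530 consistent

II-2 ∈ {UU WW, UU Ww, UU ww, Uu WW, Uu Ww, Uu ww}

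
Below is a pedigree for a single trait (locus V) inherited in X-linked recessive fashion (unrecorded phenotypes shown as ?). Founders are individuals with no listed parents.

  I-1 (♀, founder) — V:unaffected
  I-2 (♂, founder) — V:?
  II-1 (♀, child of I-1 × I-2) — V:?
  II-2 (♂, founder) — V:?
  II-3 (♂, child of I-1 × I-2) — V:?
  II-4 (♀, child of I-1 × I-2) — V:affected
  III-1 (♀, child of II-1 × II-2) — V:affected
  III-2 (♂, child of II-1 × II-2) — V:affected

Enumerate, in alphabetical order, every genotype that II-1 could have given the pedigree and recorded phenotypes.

II-1 ∈ {X^VX^v, X^vX^v}

V/I-1 un ·: X^VX^v
V/I-2 ? ·: X^vY
V/II-1 ? I-1×I-2: X^VX^v|X^vX^v
V/II-2 ? ·: X^vY
V/II-3 ? I-1×I-2: X^VY|X^vY
V/II-4 aff I-1×I-2: X^vX^v
V/III-1 aff II-1×II-2: X^vX^v
V/III-2 aff II-1×II-2: X^vY
⇒ V over [I-1,I-2,II-1,II-2,II-3,II-4,III-1,III-2]: 4 consistent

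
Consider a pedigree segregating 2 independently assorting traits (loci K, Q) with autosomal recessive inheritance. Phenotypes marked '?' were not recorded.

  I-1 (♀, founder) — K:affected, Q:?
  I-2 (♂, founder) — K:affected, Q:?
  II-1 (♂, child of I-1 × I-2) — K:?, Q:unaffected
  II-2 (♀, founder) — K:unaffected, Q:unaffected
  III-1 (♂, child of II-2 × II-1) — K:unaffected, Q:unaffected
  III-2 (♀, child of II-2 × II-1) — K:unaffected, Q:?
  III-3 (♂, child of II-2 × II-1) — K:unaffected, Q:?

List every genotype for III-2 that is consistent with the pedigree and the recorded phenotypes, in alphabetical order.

III-2 ∈ {Kk QQ, Kk Qq, Kk qq}

K/I-1 aff ·: kk
K/I-2 aff ·: kk
K/II-1 ? I-1×I-2: kk
K/II-2 un ·: KK|Kk
K/III-1 un II-2×II-1: Kk
K/III-2 un II-2×II-1: Kk
K/III-3 un II-2×II-1: Kk
⇒ K over [I-1,I-2,II-1,II-2,III-1,III-2,III-3]: 2 consistent
Q/I-1 ? ·: QQ|Qq|qq
Q/I-2 ? ·: QQ|Qq|qq
Q/II-1 un I-1×I-2: QQ|Qq
Q/II-2 un ·: QQ|Qq
Q/III-1 un II-2×II-1: QQ|Qq
Q/III-2 ? II-2×II-1: QQ|Qq|qq
Q/III-3 ? II-2×II-1: QQ|Qq|qq
⇒ Q over [I-1,I-2,II-1,II-2,III-1,III-2,III-3]: 218 consistent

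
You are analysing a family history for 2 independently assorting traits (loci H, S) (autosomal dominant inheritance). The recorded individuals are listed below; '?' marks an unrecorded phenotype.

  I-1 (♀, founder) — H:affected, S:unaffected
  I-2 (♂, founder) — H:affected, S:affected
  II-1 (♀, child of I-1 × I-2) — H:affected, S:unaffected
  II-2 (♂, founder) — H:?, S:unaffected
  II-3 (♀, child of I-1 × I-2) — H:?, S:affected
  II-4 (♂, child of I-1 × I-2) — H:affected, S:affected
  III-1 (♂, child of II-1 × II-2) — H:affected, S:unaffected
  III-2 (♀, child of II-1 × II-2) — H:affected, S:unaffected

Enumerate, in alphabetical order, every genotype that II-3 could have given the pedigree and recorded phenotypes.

H/I-1 aff ·: Hh|HH
H/I-2 aff ·: Hh|HH
H/II-1 aff I-1×I-2: Hh|HH
H/II-2 ? ·: hh|Hh|HH
H/II-3 ? I-1×I-2: hh|Hh|HH
H/II-4 aff I-1×I-2: Hh|HH
H/III-1 aff II-1×II-2: Hh|HH
H/III-2 aff II-1×II-2: Hh|HH
⇒ H over [I-1,I-2,II-1,II-2,II-3,II-4,III-1,III-2]: 216 consistent
S/I-1 un ·: ss
S/I-2 aff ·: Ss
S/II-1 un I-1×I-2: ss
S/II-2 un ·: ss
S/II-3 aff I-1×I-2: Ss
S/II-4 aff I-1×I-2: Ss
S/III-1 un II-1×II-2: ss
S/III-2 un II-1×II-2: ss
⇒ S over [I-1,I-2,II-1,II-2,II-3,II-4,III-1,III-2]: 1 consistent

II-3 ∈ {HH Ss, Hh Ss, hh Ss}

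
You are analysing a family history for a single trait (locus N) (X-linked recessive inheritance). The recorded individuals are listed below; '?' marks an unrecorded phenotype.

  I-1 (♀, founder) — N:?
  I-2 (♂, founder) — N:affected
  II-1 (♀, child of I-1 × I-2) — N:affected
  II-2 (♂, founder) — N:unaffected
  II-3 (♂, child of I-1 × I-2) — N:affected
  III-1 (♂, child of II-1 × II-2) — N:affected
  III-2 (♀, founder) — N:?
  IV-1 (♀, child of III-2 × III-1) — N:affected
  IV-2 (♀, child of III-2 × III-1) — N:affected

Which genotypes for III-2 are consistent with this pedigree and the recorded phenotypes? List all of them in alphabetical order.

N/I-1 ? ·: X^NX^n|X^nX^n
N/I-2 aff ·: X^nY
N/II-1 aff I-1×I-2: X^nX^n
N/II-2 un ·: X^NY
N/II-3 aff I-1×I-2: X^nY
N/III-1 aff II-1×II-2: X^nY
N/III-2 ? ·: X^NX^n|X^nX^n
N/IV-1 aff III-2×III-1: X^nX^n
N/IV-2 aff III-2×III-1: X^nX^n
⇒ N over [I-1,I-2,II-1,II-2,II-3,III-1,III-2,IV-1,IV-2]: 4 consistent

III-2 ∈ {X^NX^n, X^nX^n}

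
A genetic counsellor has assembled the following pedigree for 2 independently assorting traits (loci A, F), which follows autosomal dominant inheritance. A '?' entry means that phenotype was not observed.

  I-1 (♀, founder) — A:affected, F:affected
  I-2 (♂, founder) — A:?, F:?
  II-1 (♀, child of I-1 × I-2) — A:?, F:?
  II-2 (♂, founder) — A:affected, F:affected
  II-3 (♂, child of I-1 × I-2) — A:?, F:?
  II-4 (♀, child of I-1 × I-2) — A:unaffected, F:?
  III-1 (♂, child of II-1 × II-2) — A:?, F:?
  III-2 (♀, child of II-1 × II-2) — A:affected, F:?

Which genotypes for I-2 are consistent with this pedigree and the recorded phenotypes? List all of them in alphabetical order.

I-2 ∈ {Aa FF, Aa Ff, Aa ff, aa FF, aa Ff, aa ff}

A/I-1 aff ·: Aa
A/I-2 ? ·: aa|Aa
A/II-1 ? I-1×I-2: aa|Aa|AA
A/II-2 aff ·: Aa|AA
A/II-3 ? I-1×I-2: aa|Aa|AA
A/II-4 un I-1×I-2: aa
A/III-1 ? II-1×II-2: aa|Aa|AA
A/III-2 aff II-1×II-2: Aa|AA
⇒ A over [I-1,I-2,II-1,II-2,II-3,II-4,III-1,III-2]: 80 consistent
F/I-1 aff ·: Ff|FF
F/I-2 ? ·: ff|Ff|FF
F/II-1 ? I-1×I-2: ff|Ff|FF
F/II-2 aff ·: Ff|FF
F/II-3 ? I-1×I-2: ff|Ff|FF
F/II-4 ? I-1×I-2: ff|Ff|FF
F/III-1 ? II-1×II-2: ff|Ff|FF
F/III-2 ? II-1×II-2: ff|Ff|FF
⇒ F over [I-1,I-2,II-1,II-2,II-3,II-4,III-1,III-2]: 441 consistent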